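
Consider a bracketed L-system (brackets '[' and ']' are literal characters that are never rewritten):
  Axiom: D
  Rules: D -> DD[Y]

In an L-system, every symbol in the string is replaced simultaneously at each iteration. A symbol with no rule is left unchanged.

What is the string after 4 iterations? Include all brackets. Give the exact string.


Step 0: D
Step 1: DD[Y]
Step 2: DD[Y]DD[Y][Y]
Step 3: DD[Y]DD[Y][Y]DD[Y]DD[Y][Y][Y]
Step 4: DD[Y]DD[Y][Y]DD[Y]DD[Y][Y][Y]DD[Y]DD[Y][Y]DD[Y]DD[Y][Y][Y][Y]

Answer: DD[Y]DD[Y][Y]DD[Y]DD[Y][Y][Y]DD[Y]DD[Y][Y]DD[Y]DD[Y][Y][Y][Y]


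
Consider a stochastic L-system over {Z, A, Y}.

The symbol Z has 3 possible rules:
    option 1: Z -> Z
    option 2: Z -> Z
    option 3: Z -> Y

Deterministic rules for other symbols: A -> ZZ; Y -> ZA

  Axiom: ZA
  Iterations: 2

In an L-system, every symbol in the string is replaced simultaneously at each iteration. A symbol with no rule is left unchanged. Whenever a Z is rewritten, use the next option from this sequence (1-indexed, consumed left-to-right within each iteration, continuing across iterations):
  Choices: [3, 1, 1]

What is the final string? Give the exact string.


Step 0: ZA
Step 1: YZZ  (used choices [3])
Step 2: ZAZZ  (used choices [1, 1])

Answer: ZAZZ


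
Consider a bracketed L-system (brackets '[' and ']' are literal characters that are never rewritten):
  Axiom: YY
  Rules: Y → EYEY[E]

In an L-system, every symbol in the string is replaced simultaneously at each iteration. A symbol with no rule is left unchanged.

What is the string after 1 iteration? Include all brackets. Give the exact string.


Answer: EYEY[E]EYEY[E]

Derivation:
Step 0: YY
Step 1: EYEY[E]EYEY[E]


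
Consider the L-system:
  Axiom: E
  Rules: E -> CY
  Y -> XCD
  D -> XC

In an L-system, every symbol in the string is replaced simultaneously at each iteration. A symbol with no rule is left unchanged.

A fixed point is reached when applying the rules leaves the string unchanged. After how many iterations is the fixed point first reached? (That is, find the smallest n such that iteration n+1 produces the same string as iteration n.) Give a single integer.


Step 0: E
Step 1: CY
Step 2: CXCD
Step 3: CXCXC
Step 4: CXCXC  (unchanged — fixed point at step 3)

Answer: 3


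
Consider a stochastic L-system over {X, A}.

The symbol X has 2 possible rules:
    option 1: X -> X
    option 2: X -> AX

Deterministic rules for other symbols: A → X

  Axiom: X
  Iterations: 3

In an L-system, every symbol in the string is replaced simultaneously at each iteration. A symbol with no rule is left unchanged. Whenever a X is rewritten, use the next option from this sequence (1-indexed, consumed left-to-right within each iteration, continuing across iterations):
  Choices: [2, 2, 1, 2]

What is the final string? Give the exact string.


Answer: XXAX

Derivation:
Step 0: X
Step 1: AX  (used choices [2])
Step 2: XAX  (used choices [2])
Step 3: XXAX  (used choices [1, 2])


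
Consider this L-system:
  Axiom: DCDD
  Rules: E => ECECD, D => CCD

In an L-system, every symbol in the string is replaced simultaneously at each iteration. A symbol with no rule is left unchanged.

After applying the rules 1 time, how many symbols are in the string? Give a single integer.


Step 0: length = 4
Step 1: length = 10

Answer: 10


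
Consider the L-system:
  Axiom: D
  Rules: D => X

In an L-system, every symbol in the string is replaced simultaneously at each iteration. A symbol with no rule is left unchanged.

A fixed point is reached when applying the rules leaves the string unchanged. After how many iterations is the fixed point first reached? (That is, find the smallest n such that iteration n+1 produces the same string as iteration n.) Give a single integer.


Answer: 1

Derivation:
Step 0: D
Step 1: X
Step 2: X  (unchanged — fixed point at step 1)


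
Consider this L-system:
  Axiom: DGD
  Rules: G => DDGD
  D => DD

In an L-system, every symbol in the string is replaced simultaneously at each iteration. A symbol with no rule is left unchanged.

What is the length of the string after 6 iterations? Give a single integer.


Step 0: length = 3
Step 1: length = 8
Step 2: length = 18
Step 3: length = 38
Step 4: length = 78
Step 5: length = 158
Step 6: length = 318

Answer: 318


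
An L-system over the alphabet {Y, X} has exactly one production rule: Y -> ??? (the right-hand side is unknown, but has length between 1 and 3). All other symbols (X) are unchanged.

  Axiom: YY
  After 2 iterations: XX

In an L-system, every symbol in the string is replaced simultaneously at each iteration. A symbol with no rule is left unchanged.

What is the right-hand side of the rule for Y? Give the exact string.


Answer: X

Derivation:
Trying Y -> X:
  Step 0: YY
  Step 1: XX
  Step 2: XX
Matches the given result.


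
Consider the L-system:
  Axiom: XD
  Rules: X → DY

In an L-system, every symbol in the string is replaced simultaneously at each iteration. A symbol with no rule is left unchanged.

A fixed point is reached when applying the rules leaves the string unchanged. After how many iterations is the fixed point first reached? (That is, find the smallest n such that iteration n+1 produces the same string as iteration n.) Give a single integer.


Answer: 1

Derivation:
Step 0: XD
Step 1: DYD
Step 2: DYD  (unchanged — fixed point at step 1)


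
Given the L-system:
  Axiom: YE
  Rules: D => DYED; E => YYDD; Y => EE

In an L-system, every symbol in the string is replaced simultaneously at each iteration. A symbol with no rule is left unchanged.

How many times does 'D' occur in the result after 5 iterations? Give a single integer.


Step 0: YE  (0 'D')
Step 1: EEYYDD  (2 'D')
Step 2: YYDDYYDDEEEEDYEDDYED  (8 'D')
Step 3: EEEEDYEDDYEDEEEEDYEDDYEDYYDDYYDDYYDDYYDDDYEDEEYYDDDYEDDYEDEEYYDDDYED  (28 'D')
Step 4: YYDDYYDDYYDDYYDDDYEDEEYYDDDYEDDYEDEEYYDDDYEDYYDDYYDDYYDDYYDDDYEDEEYYDDDYEDDYEDEEYYDDDYEDEEEEDYEDDYEDEEEEDYEDDYEDEEEEDYEDDYEDEEEEDYEDDYEDDYEDEEYYDDDYEDYYDDYYDDEEEEDYEDDYEDDYEDEEYYDDDYEDDYEDEEYYDDDYEDYYDDYYDDEEEEDYEDDYEDDYEDEEYYDDDYED  (96 'D')
Step 5: EEEEDYEDDYEDEEEEDYEDDYEDEEEEDYEDDYEDEEEEDYEDDYEDDYEDEEYYDDDYEDYYDDYYDDEEEEDYEDDYEDDYEDEEYYDDDYEDDYEDEEYYDDDYEDYYDDYYDDEEEEDYEDDYEDDYEDEEYYDDDYEDEEEEDYEDDYEDEEEEDYEDDYEDEEEEDYEDDYEDEEEEDYEDDYEDDYEDEEYYDDDYEDYYDDYYDDEEEEDYEDDYEDDYEDEEYYDDDYEDDYEDEEYYDDDYEDYYDDYYDDEEEEDYEDDYEDDYEDEEYYDDDYEDYYDDYYDDYYDDYYDDDYEDEEYYDDDYEDDYEDEEYYDDDYEDYYDDYYDDYYDDYYDDDYEDEEYYDDDYEDDYEDEEYYDDDYEDYYDDYYDDYYDDYYDDDYEDEEYYDDDYEDDYEDEEYYDDDYEDYYDDYYDDYYDDYYDDDYEDEEYYDDDYEDDYEDEEYYDDDYEDDYEDEEYYDDDYEDYYDDYYDDEEEEDYEDDYEDDYEDEEYYDDDYEDEEEEDYEDDYEDEEEEDYEDDYEDYYDDYYDDYYDDYYDDDYEDEEYYDDDYEDDYEDEEYYDDDYEDDYEDEEYYDDDYEDYYDDYYDDEEEEDYEDDYEDDYEDEEYYDDDYEDDYEDEEYYDDDYEDYYDDYYDDEEEEDYEDDYEDDYEDEEYYDDDYEDEEEEDYEDDYEDEEEEDYEDDYEDYYDDYYDDYYDDYYDDDYEDEEYYDDDYEDDYEDEEYYDDDYEDDYEDEEYYDDDYEDYYDDYYDDEEEEDYEDDYEDDYEDEEYYDDDYED  (328 'D')

Answer: 328


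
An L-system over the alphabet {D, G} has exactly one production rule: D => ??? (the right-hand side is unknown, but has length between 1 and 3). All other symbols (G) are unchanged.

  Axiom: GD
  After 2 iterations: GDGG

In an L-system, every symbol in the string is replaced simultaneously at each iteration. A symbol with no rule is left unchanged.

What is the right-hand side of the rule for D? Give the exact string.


Answer: DG

Derivation:
Trying D => DG:
  Step 0: GD
  Step 1: GDG
  Step 2: GDGG
Matches the given result.


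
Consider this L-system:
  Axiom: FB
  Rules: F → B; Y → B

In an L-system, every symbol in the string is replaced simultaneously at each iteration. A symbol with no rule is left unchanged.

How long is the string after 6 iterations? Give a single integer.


Step 0: length = 2
Step 1: length = 2
Step 2: length = 2
Step 3: length = 2
Step 4: length = 2
Step 5: length = 2
Step 6: length = 2

Answer: 2


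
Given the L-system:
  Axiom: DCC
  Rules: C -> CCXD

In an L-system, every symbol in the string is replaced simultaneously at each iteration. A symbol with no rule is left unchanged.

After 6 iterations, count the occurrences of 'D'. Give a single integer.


Step 0: DCC  (1 'D')
Step 1: DCCXDCCXD  (3 'D')
Step 2: DCCXDCCXDXDCCXDCCXDXD  (7 'D')
Step 3: DCCXDCCXDXDCCXDCCXDXDXDCCXDCCXDXDCCXDCCXDXDXD  (15 'D')
Step 4: DCCXDCCXDXDCCXDCCXDXDXDCCXDCCXDXDCCXDCCXDXDXDXDCCXDCCXDXDCCXDCCXDXDXDCCXDCCXDXDCCXDCCXDXDXDXD  (31 'D')
Step 5: DCCXDCCXDXDCCXDCCXDXDXDCCXDCCXDXDCCXDCCXDXDXDXDCCXDCCXDXDCCXDCCXDXDXDCCXDCCXDXDCCXDCCXDXDXDXDXDCCXDCCXDXDCCXDCCXDXDXDCCXDCCXDXDCCXDCCXDXDXDXDCCXDCCXDXDCCXDCCXDXDXDCCXDCCXDXDCCXDCCXDXDXDXDXD  (63 'D')
Step 6: DCCXDCCXDXDCCXDCCXDXDXDCCXDCCXDXDCCXDCCXDXDXDXDCCXDCCXDXDCCXDCCXDXDXDCCXDCCXDXDCCXDCCXDXDXDXDXDCCXDCCXDXDCCXDCCXDXDXDCCXDCCXDXDCCXDCCXDXDXDXDCCXDCCXDXDCCXDCCXDXDXDCCXDCCXDXDCCXDCCXDXDXDXDXDXDCCXDCCXDXDCCXDCCXDXDXDCCXDCCXDXDCCXDCCXDXDXDXDCCXDCCXDXDCCXDCCXDXDXDCCXDCCXDXDCCXDCCXDXDXDXDXDCCXDCCXDXDCCXDCCXDXDXDCCXDCCXDXDCCXDCCXDXDXDXDCCXDCCXDXDCCXDCCXDXDXDCCXDCCXDXDCCXDCCXDXDXDXDXDXD  (127 'D')

Answer: 127


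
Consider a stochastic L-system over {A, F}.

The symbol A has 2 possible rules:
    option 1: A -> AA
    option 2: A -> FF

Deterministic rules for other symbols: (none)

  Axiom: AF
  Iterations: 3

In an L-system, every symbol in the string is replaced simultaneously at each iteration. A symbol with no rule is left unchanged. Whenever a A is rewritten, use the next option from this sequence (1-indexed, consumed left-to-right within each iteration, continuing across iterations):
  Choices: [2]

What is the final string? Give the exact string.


Answer: FFF

Derivation:
Step 0: AF
Step 1: FFF  (used choices [2])
Step 2: FFF  (used choices [])
Step 3: FFF  (used choices [])


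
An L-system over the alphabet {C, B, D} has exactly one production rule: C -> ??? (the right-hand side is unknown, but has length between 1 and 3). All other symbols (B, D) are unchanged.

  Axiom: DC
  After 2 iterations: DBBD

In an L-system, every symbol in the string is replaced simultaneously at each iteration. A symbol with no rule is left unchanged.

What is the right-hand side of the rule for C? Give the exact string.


Answer: BBD

Derivation:
Trying C -> BBD:
  Step 0: DC
  Step 1: DBBD
  Step 2: DBBD
Matches the given result.


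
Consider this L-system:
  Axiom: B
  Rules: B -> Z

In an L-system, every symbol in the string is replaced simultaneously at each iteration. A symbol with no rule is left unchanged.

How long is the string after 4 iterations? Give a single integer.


Step 0: length = 1
Step 1: length = 1
Step 2: length = 1
Step 3: length = 1
Step 4: length = 1

Answer: 1


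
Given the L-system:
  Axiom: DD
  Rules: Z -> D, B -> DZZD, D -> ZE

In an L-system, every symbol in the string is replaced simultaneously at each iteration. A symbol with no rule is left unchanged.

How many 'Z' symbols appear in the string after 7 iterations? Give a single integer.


Step 0: DD  (0 'Z')
Step 1: ZEZE  (2 'Z')
Step 2: DEDE  (0 'Z')
Step 3: ZEEZEE  (2 'Z')
Step 4: DEEDEE  (0 'Z')
Step 5: ZEEEZEEE  (2 'Z')
Step 6: DEEEDEEE  (0 'Z')
Step 7: ZEEEEZEEEE  (2 'Z')

Answer: 2


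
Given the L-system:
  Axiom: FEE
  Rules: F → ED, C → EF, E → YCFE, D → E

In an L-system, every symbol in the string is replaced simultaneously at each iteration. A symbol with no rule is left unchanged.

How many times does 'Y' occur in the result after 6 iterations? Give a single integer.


Answer: 170

Derivation:
Step 0: FEE  (0 'Y')
Step 1: EDYCFEYCFE  (2 'Y')
Step 2: YCFEEYEFEDYCFEYEFEDYCFE  (5 'Y')
Step 3: YEFEDYCFEYCFEYYCFEEDYCFEEYEFEDYCFEYYCFEEDYCFEEYEFEDYCFE  (13 'Y')
Step 4: YYCFEEDYCFEEYEFEDYCFEYEFEDYCFEYYEFEDYCFEYCFEEYEFEDYCFEYCFEYYCFEEDYCFEEYEFEDYCFEYYEFEDYCFEYCFEEYEFEDYCFEYCFEYYCFEEDYCFEEYEFEDYCFE  (31 'Y')
Step 5: YYEFEDYCFEYCFEEYEFEDYCFEYCFEYYCFEEDYCFEEYEFEDYCFEYYCFEEDYCFEEYEFEDYCFEYYYCFEEDYCFEEYEFEDYCFEYEFEDYCFEYCFEYYCFEEDYCFEEYEFEDYCFEYEFEDYCFEYYEFEDYCFEYCFEEYEFEDYCFEYCFEYYCFEEDYCFEEYEFEDYCFEYYYCFEEDYCFEEYEFEDYCFEYEFEDYCFEYCFEYYCFEEDYCFEEYEFEDYCFEYEFEDYCFEYYEFEDYCFEYCFEEYEFEDYCFEYCFEYYCFEEDYCFEEYEFEDYCFE  (73 'Y')
Step 6: YYYCFEEDYCFEEYEFEDYCFEYEFEDYCFEYCFEYYCFEEDYCFEEYEFEDYCFEYEFEDYCFEYYEFEDYCFEYCFEEYEFEDYCFEYCFEYYCFEEDYCFEEYEFEDYCFEYYEFEDYCFEYCFEEYEFEDYCFEYCFEYYCFEEDYCFEEYEFEDYCFEYYYEFEDYCFEYCFEEYEFEDYCFEYCFEYYCFEEDYCFEEYEFEDYCFEYYCFEEDYCFEEYEFEDYCFEYEFEDYCFEYYEFEDYCFEYCFEEYEFEDYCFEYCFEYYCFEEDYCFEEYEFEDYCFEYYCFEEDYCFEEYEFEDYCFEYYYCFEEDYCFEEYEFEDYCFEYEFEDYCFEYCFEYYCFEEDYCFEEYEFEDYCFEYEFEDYCFEYYEFEDYCFEYCFEEYEFEDYCFEYCFEYYCFEEDYCFEEYEFEDYCFEYYYEFEDYCFEYCFEEYEFEDYCFEYCFEYYCFEEDYCFEEYEFEDYCFEYYCFEEDYCFEEYEFEDYCFEYEFEDYCFEYYEFEDYCFEYCFEEYEFEDYCFEYCFEYYCFEEDYCFEEYEFEDYCFEYYCFEEDYCFEEYEFEDYCFEYYYCFEEDYCFEEYEFEDYCFEYEFEDYCFEYCFEYYCFEEDYCFEEYEFEDYCFEYEFEDYCFEYYEFEDYCFEYCFEEYEFEDYCFEYCFEYYCFEEDYCFEEYEFEDYCFE  (170 'Y')


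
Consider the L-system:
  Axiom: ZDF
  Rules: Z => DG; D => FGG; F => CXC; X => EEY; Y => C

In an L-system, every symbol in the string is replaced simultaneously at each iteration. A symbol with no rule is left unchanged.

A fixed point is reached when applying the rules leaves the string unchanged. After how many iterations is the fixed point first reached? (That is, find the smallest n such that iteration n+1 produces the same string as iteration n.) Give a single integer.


Answer: 5

Derivation:
Step 0: ZDF
Step 1: DGFGGCXC
Step 2: FGGGCXCGGCEEYC
Step 3: CXCGGGCEEYCGGCEECC
Step 4: CEEYCGGGCEECCGGCEECC
Step 5: CEECCGGGCEECCGGCEECC
Step 6: CEECCGGGCEECCGGCEECC  (unchanged — fixed point at step 5)


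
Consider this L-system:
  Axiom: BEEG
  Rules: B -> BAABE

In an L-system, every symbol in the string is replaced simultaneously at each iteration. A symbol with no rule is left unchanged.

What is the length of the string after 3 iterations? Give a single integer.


Answer: 32

Derivation:
Step 0: length = 4
Step 1: length = 8
Step 2: length = 16
Step 3: length = 32


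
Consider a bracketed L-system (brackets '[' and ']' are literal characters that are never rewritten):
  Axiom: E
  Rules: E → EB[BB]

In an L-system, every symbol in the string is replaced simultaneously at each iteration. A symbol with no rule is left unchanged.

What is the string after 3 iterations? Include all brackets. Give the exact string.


Step 0: E
Step 1: EB[BB]
Step 2: EB[BB]B[BB]
Step 3: EB[BB]B[BB]B[BB]

Answer: EB[BB]B[BB]B[BB]


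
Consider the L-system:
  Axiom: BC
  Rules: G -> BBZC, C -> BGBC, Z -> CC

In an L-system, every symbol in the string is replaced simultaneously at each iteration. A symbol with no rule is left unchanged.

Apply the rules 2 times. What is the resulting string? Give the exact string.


Step 0: BC
Step 1: BBGBC
Step 2: BBBBZCBBGBC

Answer: BBBBZCBBGBC


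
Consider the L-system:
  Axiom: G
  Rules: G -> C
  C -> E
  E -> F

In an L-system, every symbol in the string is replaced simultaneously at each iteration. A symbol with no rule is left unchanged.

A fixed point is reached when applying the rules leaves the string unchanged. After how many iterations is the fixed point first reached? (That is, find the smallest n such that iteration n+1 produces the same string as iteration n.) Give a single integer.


Step 0: G
Step 1: C
Step 2: E
Step 3: F
Step 4: F  (unchanged — fixed point at step 3)

Answer: 3


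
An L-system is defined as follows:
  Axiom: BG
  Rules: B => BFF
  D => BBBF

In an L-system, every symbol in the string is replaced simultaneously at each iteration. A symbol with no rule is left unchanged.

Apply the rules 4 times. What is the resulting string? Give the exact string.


Step 0: BG
Step 1: BFFG
Step 2: BFFFFG
Step 3: BFFFFFFG
Step 4: BFFFFFFFFG

Answer: BFFFFFFFFG


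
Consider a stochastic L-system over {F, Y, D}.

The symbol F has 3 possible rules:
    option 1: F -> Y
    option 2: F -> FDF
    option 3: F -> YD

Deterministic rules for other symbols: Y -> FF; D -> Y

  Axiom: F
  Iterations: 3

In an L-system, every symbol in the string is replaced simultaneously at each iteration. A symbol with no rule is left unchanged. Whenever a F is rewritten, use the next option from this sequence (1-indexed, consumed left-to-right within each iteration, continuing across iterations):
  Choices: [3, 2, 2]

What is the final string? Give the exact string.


Step 0: F
Step 1: YD  (used choices [3])
Step 2: FFY  (used choices [])
Step 3: FDFFDFFF  (used choices [2, 2])

Answer: FDFFDFFF


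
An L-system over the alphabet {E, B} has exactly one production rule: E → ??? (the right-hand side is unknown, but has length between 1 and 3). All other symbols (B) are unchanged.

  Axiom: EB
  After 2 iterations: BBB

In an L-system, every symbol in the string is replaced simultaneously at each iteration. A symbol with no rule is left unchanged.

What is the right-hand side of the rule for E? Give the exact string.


Trying E → BB:
  Step 0: EB
  Step 1: BBB
  Step 2: BBB
Matches the given result.

Answer: BB


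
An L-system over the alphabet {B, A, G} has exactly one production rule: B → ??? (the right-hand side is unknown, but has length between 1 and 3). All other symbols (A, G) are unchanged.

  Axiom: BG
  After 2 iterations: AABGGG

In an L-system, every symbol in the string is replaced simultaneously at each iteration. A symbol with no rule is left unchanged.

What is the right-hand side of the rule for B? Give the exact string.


Answer: ABG

Derivation:
Trying B → ABG:
  Step 0: BG
  Step 1: ABGG
  Step 2: AABGGG
Matches the given result.


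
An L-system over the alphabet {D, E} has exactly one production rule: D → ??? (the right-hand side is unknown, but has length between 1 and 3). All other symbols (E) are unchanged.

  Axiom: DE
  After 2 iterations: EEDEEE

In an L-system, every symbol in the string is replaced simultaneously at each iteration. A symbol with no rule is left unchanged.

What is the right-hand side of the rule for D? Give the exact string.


Answer: EDE

Derivation:
Trying D → EDE:
  Step 0: DE
  Step 1: EDEE
  Step 2: EEDEEE
Matches the given result.


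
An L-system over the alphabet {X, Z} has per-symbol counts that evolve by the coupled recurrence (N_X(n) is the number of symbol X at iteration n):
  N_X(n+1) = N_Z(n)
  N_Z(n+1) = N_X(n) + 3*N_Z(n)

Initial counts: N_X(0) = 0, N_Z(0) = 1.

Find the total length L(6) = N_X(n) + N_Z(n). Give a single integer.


Step 0: N_X=0, N_Z=1, L=1
Step 1: N_X=1, N_Z=3, L=4
Step 2: N_X=3, N_Z=10, L=13
Step 3: N_X=10, N_Z=33, L=43
Step 4: N_X=33, N_Z=109, L=142
Step 5: N_X=109, N_Z=360, L=469
Step 6: N_X=360, N_Z=1189, L=1549

Answer: 1549


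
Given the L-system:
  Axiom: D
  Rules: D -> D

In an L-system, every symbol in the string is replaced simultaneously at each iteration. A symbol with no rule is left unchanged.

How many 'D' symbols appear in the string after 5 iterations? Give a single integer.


Answer: 1

Derivation:
Step 0: D  (1 'D')
Step 1: D  (1 'D')
Step 2: D  (1 'D')
Step 3: D  (1 'D')
Step 4: D  (1 'D')
Step 5: D  (1 'D')


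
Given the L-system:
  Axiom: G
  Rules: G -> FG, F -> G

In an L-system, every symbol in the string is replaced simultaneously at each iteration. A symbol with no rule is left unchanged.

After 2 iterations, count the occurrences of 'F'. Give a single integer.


Step 0: G  (0 'F')
Step 1: FG  (1 'F')
Step 2: GFG  (1 'F')

Answer: 1


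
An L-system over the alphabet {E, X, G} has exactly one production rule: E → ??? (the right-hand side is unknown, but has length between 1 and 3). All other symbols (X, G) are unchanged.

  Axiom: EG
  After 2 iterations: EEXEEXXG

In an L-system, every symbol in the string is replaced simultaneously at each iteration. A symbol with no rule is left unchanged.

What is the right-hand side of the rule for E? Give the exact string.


Trying E → EEX:
  Step 0: EG
  Step 1: EEXG
  Step 2: EEXEEXXG
Matches the given result.

Answer: EEX


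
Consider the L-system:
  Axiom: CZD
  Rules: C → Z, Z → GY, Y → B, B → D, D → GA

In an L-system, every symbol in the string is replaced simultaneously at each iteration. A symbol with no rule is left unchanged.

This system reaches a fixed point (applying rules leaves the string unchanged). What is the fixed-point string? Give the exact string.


Step 0: CZD
Step 1: ZGYGA
Step 2: GYGBGA
Step 3: GBGDGA
Step 4: GDGGAGA
Step 5: GGAGGAGA
Step 6: GGAGGAGA  (unchanged — fixed point at step 5)

Answer: GGAGGAGA


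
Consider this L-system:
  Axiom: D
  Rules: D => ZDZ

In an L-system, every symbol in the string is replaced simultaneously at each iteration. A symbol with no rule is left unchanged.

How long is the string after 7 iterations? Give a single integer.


Answer: 15

Derivation:
Step 0: length = 1
Step 1: length = 3
Step 2: length = 5
Step 3: length = 7
Step 4: length = 9
Step 5: length = 11
Step 6: length = 13
Step 7: length = 15


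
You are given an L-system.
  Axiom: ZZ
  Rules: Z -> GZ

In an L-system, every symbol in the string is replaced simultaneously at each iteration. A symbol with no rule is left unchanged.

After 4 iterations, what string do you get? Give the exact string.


Step 0: ZZ
Step 1: GZGZ
Step 2: GGZGGZ
Step 3: GGGZGGGZ
Step 4: GGGGZGGGGZ

Answer: GGGGZGGGGZ


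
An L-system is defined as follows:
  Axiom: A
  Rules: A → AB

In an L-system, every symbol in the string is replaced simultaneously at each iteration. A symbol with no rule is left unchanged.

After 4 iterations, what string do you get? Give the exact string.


Answer: ABBBB

Derivation:
Step 0: A
Step 1: AB
Step 2: ABB
Step 3: ABBB
Step 4: ABBBB


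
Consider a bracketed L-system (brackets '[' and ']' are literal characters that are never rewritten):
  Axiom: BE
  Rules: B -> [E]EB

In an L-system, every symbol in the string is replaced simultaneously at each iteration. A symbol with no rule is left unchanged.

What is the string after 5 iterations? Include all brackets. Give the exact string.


Answer: [E]E[E]E[E]E[E]E[E]EBE

Derivation:
Step 0: BE
Step 1: [E]EBE
Step 2: [E]E[E]EBE
Step 3: [E]E[E]E[E]EBE
Step 4: [E]E[E]E[E]E[E]EBE
Step 5: [E]E[E]E[E]E[E]E[E]EBE


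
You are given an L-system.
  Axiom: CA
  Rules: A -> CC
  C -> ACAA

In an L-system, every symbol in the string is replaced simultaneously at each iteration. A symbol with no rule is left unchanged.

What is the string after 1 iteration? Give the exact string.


Step 0: CA
Step 1: ACAACC

Answer: ACAACC


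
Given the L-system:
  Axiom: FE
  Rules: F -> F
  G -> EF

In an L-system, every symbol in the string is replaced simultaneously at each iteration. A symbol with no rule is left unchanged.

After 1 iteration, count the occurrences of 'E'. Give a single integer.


Step 0: FE  (1 'E')
Step 1: FE  (1 'E')

Answer: 1


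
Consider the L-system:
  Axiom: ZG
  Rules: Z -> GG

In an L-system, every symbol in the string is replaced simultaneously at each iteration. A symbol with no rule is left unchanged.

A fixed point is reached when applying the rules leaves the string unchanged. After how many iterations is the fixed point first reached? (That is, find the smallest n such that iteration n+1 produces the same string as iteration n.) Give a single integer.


Step 0: ZG
Step 1: GGG
Step 2: GGG  (unchanged — fixed point at step 1)

Answer: 1


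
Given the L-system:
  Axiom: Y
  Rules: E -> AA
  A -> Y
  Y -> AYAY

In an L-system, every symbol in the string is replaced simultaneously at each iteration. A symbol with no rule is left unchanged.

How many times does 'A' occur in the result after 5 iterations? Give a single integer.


Answer: 88

Derivation:
Step 0: Y  (0 'A')
Step 1: AYAY  (2 'A')
Step 2: YAYAYYAYAY  (4 'A')
Step 3: AYAYYAYAYYAYAYAYAYYAYAYYAYAY  (12 'A')
Step 4: YAYAYYAYAYAYAYYAYAYYAYAYAYAYYAYAYYAYAYYAYAYYAYAYAYAYYAYAYYAYAYAYAYYAYAYYAYAY  (32 'A')
Step 5: AYAYYAYAYYAYAYAYAYYAYAYYAYAYYAYAYYAYAYAYAYYAYAYYAYAYAYAYYAYAYYAYAYYAYAYYAYAYAYAYYAYAYYAYAYAYAYYAYAYYAYAYAYAYYAYAYYAYAYAYAYYAYAYYAYAYYAYAYYAYAYAYAYYAYAYYAYAYAYAYYAYAYYAYAYYAYAYYAYAYAYAYYAYAYYAYAYAYAYYAYAYYAYAY  (88 'A')


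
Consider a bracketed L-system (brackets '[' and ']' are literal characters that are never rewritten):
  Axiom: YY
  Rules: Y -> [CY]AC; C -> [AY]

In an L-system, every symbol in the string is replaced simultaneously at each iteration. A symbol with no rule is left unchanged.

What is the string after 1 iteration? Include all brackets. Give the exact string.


Answer: [CY]AC[CY]AC

Derivation:
Step 0: YY
Step 1: [CY]AC[CY]AC


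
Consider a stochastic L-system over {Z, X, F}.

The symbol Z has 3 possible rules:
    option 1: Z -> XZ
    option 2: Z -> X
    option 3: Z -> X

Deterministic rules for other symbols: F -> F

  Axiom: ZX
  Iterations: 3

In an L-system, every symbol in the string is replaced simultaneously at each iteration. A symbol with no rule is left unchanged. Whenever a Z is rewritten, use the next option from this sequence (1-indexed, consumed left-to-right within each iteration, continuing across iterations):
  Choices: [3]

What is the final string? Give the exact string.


Answer: XX

Derivation:
Step 0: ZX
Step 1: XX  (used choices [3])
Step 2: XX  (used choices [])
Step 3: XX  (used choices [])


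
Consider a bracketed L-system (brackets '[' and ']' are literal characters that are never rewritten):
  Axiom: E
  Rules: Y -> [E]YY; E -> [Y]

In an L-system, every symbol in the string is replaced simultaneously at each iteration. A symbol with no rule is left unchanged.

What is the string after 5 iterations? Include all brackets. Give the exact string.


Answer: [[[[[Y]][E]YY[E]YY]][[[E]YY]][[Y]][E]YY[E]YY[[Y]][E]YY[E]YY[[[E]YY]][[Y]][E]YY[E]YY[[Y]][E]YY[E]YY]

Derivation:
Step 0: E
Step 1: [Y]
Step 2: [[E]YY]
Step 3: [[[Y]][E]YY[E]YY]
Step 4: [[[[E]YY]][[Y]][E]YY[E]YY[[Y]][E]YY[E]YY]
Step 5: [[[[[Y]][E]YY[E]YY]][[[E]YY]][[Y]][E]YY[E]YY[[Y]][E]YY[E]YY[[[E]YY]][[Y]][E]YY[E]YY[[Y]][E]YY[E]YY]


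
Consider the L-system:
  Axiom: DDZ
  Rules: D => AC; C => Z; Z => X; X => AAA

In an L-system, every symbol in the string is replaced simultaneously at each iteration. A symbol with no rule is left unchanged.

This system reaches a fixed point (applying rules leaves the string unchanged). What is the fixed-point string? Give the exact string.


Answer: AAAAAAAAAAA

Derivation:
Step 0: DDZ
Step 1: ACACX
Step 2: AZAZAAA
Step 3: AXAXAAA
Step 4: AAAAAAAAAAA
Step 5: AAAAAAAAAAA  (unchanged — fixed point at step 4)


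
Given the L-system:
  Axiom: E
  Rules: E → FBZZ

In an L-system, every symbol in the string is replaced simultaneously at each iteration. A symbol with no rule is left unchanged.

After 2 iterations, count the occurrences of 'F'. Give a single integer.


Step 0: E  (0 'F')
Step 1: FBZZ  (1 'F')
Step 2: FBZZ  (1 'F')

Answer: 1


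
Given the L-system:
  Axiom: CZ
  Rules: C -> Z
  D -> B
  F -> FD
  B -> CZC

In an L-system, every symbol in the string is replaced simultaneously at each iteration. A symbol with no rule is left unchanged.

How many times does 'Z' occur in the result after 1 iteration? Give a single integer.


Step 0: CZ  (1 'Z')
Step 1: ZZ  (2 'Z')

Answer: 2


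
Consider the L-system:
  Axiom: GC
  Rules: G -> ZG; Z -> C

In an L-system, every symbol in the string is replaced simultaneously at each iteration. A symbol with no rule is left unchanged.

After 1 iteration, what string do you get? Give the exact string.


Answer: ZGC

Derivation:
Step 0: GC
Step 1: ZGC


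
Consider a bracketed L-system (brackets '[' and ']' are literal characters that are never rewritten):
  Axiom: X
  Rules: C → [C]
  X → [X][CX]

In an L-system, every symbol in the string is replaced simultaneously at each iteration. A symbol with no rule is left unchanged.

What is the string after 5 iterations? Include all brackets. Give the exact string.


Answer: [[[[[X][CX]][[C][X][CX]]][[[C]][[X][CX]][[C][X][CX]]]][[[[C]]][[[X][CX]][[C][X][CX]]][[[C]][[X][CX]][[C][X][CX]]]]][[[[[C]]]][[[[X][CX]][[C][X][CX]]][[[C]][[X][CX]][[C][X][CX]]]][[[[C]]][[[X][CX]][[C][X][CX]]][[[C]][[X][CX]][[C][X][CX]]]]]

Derivation:
Step 0: X
Step 1: [X][CX]
Step 2: [[X][CX]][[C][X][CX]]
Step 3: [[[X][CX]][[C][X][CX]]][[[C]][[X][CX]][[C][X][CX]]]
Step 4: [[[[X][CX]][[C][X][CX]]][[[C]][[X][CX]][[C][X][CX]]]][[[[C]]][[[X][CX]][[C][X][CX]]][[[C]][[X][CX]][[C][X][CX]]]]
Step 5: [[[[[X][CX]][[C][X][CX]]][[[C]][[X][CX]][[C][X][CX]]]][[[[C]]][[[X][CX]][[C][X][CX]]][[[C]][[X][CX]][[C][X][CX]]]]][[[[[C]]]][[[[X][CX]][[C][X][CX]]][[[C]][[X][CX]][[C][X][CX]]]][[[[C]]][[[X][CX]][[C][X][CX]]][[[C]][[X][CX]][[C][X][CX]]]]]


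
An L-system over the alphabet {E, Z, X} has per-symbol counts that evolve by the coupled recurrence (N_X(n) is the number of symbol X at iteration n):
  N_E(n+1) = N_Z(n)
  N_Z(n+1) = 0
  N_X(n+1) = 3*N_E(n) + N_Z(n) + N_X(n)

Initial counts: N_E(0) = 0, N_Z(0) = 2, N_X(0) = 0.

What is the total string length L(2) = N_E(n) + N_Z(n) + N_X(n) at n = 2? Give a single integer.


Answer: 8

Derivation:
Step 0: N_E=0, N_Z=2, N_X=0, L=2
Step 1: N_E=2, N_Z=0, N_X=2, L=4
Step 2: N_E=0, N_Z=0, N_X=8, L=8


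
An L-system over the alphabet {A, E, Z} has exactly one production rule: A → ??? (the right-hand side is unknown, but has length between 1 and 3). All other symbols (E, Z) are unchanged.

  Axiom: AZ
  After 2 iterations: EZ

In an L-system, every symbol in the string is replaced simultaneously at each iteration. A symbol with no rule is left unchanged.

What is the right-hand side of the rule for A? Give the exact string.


Answer: E

Derivation:
Trying A → E:
  Step 0: AZ
  Step 1: EZ
  Step 2: EZ
Matches the given result.


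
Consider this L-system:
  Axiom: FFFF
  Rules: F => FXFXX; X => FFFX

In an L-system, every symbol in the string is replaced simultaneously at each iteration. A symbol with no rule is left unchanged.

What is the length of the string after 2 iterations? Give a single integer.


Step 0: length = 4
Step 1: length = 20
Step 2: length = 88

Answer: 88


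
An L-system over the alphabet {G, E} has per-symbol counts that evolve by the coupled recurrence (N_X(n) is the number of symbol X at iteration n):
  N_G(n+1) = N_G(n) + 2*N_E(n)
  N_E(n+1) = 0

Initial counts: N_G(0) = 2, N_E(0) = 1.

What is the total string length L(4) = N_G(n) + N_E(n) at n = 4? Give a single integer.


Answer: 4

Derivation:
Step 0: N_G=2, N_E=1, L=3
Step 1: N_G=4, N_E=0, L=4
Step 2: N_G=4, N_E=0, L=4
Step 3: N_G=4, N_E=0, L=4
Step 4: N_G=4, N_E=0, L=4


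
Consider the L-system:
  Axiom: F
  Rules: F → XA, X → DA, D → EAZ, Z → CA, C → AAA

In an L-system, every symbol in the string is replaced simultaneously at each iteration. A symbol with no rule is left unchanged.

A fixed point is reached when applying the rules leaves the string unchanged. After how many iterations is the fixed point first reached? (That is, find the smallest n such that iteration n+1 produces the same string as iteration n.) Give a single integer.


Step 0: F
Step 1: XA
Step 2: DAA
Step 3: EAZAA
Step 4: EACAAA
Step 5: EAAAAAAA
Step 6: EAAAAAAA  (unchanged — fixed point at step 5)

Answer: 5


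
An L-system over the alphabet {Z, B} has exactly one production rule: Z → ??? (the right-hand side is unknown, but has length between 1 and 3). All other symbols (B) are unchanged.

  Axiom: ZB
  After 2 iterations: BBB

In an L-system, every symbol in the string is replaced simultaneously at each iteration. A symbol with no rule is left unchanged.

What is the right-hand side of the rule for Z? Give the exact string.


Answer: BB

Derivation:
Trying Z → BB:
  Step 0: ZB
  Step 1: BBB
  Step 2: BBB
Matches the given result.


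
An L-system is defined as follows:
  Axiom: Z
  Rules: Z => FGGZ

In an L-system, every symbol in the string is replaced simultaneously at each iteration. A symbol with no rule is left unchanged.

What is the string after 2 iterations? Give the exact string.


Step 0: Z
Step 1: FGGZ
Step 2: FGGFGGZ

Answer: FGGFGGZ


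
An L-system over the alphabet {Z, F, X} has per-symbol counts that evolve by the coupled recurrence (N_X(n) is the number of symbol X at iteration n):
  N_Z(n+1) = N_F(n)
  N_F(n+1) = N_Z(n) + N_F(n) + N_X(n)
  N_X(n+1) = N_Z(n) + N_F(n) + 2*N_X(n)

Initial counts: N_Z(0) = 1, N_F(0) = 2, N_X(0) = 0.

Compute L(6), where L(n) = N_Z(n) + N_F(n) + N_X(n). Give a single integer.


Step 0: N_Z=1, N_F=2, N_X=0, L=3
Step 1: N_Z=2, N_F=3, N_X=3, L=8
Step 2: N_Z=3, N_F=8, N_X=11, L=22
Step 3: N_Z=8, N_F=22, N_X=33, L=63
Step 4: N_Z=22, N_F=63, N_X=96, L=181
Step 5: N_Z=63, N_F=181, N_X=277, L=521
Step 6: N_Z=181, N_F=521, N_X=798, L=1500

Answer: 1500


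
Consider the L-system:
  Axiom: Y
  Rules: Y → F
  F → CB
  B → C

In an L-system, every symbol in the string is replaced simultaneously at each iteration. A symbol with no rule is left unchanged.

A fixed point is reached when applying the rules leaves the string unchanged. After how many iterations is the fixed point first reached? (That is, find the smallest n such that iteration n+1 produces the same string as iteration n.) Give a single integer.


Step 0: Y
Step 1: F
Step 2: CB
Step 3: CC
Step 4: CC  (unchanged — fixed point at step 3)

Answer: 3


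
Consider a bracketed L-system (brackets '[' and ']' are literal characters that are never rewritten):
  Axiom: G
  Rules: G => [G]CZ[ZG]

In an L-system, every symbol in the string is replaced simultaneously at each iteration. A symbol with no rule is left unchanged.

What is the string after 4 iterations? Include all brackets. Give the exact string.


Step 0: G
Step 1: [G]CZ[ZG]
Step 2: [[G]CZ[ZG]]CZ[Z[G]CZ[ZG]]
Step 3: [[[G]CZ[ZG]]CZ[Z[G]CZ[ZG]]]CZ[Z[[G]CZ[ZG]]CZ[Z[G]CZ[ZG]]]
Step 4: [[[[G]CZ[ZG]]CZ[Z[G]CZ[ZG]]]CZ[Z[[G]CZ[ZG]]CZ[Z[G]CZ[ZG]]]]CZ[Z[[[G]CZ[ZG]]CZ[Z[G]CZ[ZG]]]CZ[Z[[G]CZ[ZG]]CZ[Z[G]CZ[ZG]]]]

Answer: [[[[G]CZ[ZG]]CZ[Z[G]CZ[ZG]]]CZ[Z[[G]CZ[ZG]]CZ[Z[G]CZ[ZG]]]]CZ[Z[[[G]CZ[ZG]]CZ[Z[G]CZ[ZG]]]CZ[Z[[G]CZ[ZG]]CZ[Z[G]CZ[ZG]]]]


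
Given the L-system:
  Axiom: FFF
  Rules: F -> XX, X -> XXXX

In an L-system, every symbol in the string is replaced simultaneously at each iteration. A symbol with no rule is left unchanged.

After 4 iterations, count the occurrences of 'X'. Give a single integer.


Answer: 384

Derivation:
Step 0: FFF  (0 'X')
Step 1: XXXXXX  (6 'X')
Step 2: XXXXXXXXXXXXXXXXXXXXXXXX  (24 'X')
Step 3: XXXXXXXXXXXXXXXXXXXXXXXXXXXXXXXXXXXXXXXXXXXXXXXXXXXXXXXXXXXXXXXXXXXXXXXXXXXXXXXXXXXXXXXXXXXXXXXX  (96 'X')
Step 4: XXXXXXXXXXXXXXXXXXXXXXXXXXXXXXXXXXXXXXXXXXXXXXXXXXXXXXXXXXXXXXXXXXXXXXXXXXXXXXXXXXXXXXXXXXXXXXXXXXXXXXXXXXXXXXXXXXXXXXXXXXXXXXXXXXXXXXXXXXXXXXXXXXXXXXXXXXXXXXXXXXXXXXXXXXXXXXXXXXXXXXXXXXXXXXXXXXXXXXXXXXXXXXXXXXXXXXXXXXXXXXXXXXXXXXXXXXXXXXXXXXXXXXXXXXXXXXXXXXXXXXXXXXXXXXXXXXXXXXXXXXXXXXXXXXXXXXXXXXXXXXXXXXXXXXXXXXXXXXXXXXXXXXXXXXXXXXXXXXXXXXXXXXXXXXXXXXXXXXXXXXXXXXXXXXXXXXXXXXXXXXXX  (384 'X')


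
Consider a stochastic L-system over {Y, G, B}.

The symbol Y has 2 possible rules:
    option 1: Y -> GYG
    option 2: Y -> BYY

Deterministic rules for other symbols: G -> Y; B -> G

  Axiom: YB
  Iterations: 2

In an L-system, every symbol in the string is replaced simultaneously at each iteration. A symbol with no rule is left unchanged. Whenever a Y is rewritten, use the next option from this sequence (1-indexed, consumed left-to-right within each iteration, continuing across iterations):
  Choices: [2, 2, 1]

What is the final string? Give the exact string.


Answer: GBYYGYGY

Derivation:
Step 0: YB
Step 1: BYYG  (used choices [2])
Step 2: GBYYGYGY  (used choices [2, 1])


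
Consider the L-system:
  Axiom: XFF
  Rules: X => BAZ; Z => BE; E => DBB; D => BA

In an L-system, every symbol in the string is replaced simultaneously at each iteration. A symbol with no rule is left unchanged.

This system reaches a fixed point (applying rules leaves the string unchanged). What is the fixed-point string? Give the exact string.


Answer: BABBABBFF

Derivation:
Step 0: XFF
Step 1: BAZFF
Step 2: BABEFF
Step 3: BABDBBFF
Step 4: BABBABBFF
Step 5: BABBABBFF  (unchanged — fixed point at step 4)


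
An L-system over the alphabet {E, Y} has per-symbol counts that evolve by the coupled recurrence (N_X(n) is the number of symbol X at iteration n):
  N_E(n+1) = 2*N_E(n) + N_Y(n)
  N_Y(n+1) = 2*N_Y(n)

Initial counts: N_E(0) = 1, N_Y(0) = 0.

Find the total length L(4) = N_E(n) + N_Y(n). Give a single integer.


Step 0: N_E=1, N_Y=0, L=1
Step 1: N_E=2, N_Y=0, L=2
Step 2: N_E=4, N_Y=0, L=4
Step 3: N_E=8, N_Y=0, L=8
Step 4: N_E=16, N_Y=0, L=16

Answer: 16


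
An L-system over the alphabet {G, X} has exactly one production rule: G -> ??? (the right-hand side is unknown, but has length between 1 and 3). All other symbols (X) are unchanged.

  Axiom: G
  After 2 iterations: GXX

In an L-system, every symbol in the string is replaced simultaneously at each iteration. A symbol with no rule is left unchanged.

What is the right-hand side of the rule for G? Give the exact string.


Answer: GX

Derivation:
Trying G -> GX:
  Step 0: G
  Step 1: GX
  Step 2: GXX
Matches the given result.


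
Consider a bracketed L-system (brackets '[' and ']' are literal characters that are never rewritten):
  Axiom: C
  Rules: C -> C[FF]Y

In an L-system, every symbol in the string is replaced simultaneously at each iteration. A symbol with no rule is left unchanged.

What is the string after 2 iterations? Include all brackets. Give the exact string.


Answer: C[FF]Y[FF]Y

Derivation:
Step 0: C
Step 1: C[FF]Y
Step 2: C[FF]Y[FF]Y


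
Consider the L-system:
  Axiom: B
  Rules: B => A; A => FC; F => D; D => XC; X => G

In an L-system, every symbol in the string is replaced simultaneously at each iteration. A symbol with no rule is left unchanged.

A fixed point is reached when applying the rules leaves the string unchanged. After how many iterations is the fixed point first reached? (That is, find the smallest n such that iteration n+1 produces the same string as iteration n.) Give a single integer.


Answer: 5

Derivation:
Step 0: B
Step 1: A
Step 2: FC
Step 3: DC
Step 4: XCC
Step 5: GCC
Step 6: GCC  (unchanged — fixed point at step 5)


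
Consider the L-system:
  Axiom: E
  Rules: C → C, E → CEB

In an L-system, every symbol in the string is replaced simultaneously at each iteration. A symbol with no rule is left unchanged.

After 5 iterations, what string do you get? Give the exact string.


Answer: CCCCCEBBBBB

Derivation:
Step 0: E
Step 1: CEB
Step 2: CCEBB
Step 3: CCCEBBB
Step 4: CCCCEBBBB
Step 5: CCCCCEBBBBB


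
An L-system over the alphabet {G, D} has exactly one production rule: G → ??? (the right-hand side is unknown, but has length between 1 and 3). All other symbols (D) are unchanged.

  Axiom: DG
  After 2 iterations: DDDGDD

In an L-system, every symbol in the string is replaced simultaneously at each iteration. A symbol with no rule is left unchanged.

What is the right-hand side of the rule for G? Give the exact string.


Answer: DGD

Derivation:
Trying G → DGD:
  Step 0: DG
  Step 1: DDGD
  Step 2: DDDGDD
Matches the given result.


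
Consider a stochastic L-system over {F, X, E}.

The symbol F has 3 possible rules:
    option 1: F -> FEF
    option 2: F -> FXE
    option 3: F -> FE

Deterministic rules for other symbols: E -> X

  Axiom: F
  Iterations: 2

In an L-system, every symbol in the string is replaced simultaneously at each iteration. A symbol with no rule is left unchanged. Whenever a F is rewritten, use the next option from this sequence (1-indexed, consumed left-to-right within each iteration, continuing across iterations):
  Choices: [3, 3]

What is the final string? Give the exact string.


Answer: FEX

Derivation:
Step 0: F
Step 1: FE  (used choices [3])
Step 2: FEX  (used choices [3])


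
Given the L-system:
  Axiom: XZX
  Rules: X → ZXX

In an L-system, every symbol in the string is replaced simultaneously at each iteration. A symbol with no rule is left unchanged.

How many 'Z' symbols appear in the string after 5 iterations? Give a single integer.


Step 0: XZX  (1 'Z')
Step 1: ZXXZZXX  (3 'Z')
Step 2: ZZXXZXXZZZXXZXX  (7 'Z')
Step 3: ZZZXXZXXZZXXZXXZZZZXXZXXZZXXZXX  (15 'Z')
Step 4: ZZZZXXZXXZZXXZXXZZZXXZXXZZXXZXXZZZZZXXZXXZZXXZXXZZZXXZXXZZXXZXX  (31 'Z')
Step 5: ZZZZZXXZXXZZXXZXXZZZXXZXXZZXXZXXZZZZXXZXXZZXXZXXZZZXXZXXZZXXZXXZZZZZZXXZXXZZXXZXXZZZXXZXXZZXXZXXZZZZXXZXXZZXXZXXZZZXXZXXZZXXZXX  (63 'Z')

Answer: 63
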